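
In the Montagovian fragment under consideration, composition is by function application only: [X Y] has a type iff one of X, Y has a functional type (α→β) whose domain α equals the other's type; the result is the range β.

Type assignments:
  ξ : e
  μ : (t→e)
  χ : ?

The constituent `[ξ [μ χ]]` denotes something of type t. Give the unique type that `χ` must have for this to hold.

((t→e)→(e→t))

[ξ [μ χ]] must have type t. The sister ξ has type e; that is not a function onto t, so [μ χ] must be the functor, of type (e→t).
[μ χ] must have type (e→t). The sister μ has type (t→e); that is not a function onto (e→t), so χ must be the functor, of type ((t→e)→(e→t)).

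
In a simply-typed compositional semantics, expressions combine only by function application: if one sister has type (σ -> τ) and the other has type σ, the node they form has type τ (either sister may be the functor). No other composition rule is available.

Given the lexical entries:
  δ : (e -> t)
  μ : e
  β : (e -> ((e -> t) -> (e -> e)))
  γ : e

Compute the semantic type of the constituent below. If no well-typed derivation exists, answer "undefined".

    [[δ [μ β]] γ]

e

[μ β]: β is (e -> ((e -> t) -> (e -> e))), μ is e; result ((e -> t) -> (e -> e)).
[δ [μ β]]: [μ β] is ((e -> t) -> (e -> e)), δ is (e -> t); result (e -> e).
[[δ [μ β]] γ]: [δ [μ β]] is (e -> e), γ is e; result e.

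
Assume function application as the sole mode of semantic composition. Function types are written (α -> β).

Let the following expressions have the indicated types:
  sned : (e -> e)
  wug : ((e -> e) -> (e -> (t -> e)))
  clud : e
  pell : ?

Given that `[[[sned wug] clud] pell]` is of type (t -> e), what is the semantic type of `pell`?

((t -> e) -> (t -> e))

[[[sned wug] clud] pell] is required to be (t -> e). [[sned wug] clud] : (t -> e) cannot yield (t -> e) as functor, so pell : ((t -> e) -> (t -> e)).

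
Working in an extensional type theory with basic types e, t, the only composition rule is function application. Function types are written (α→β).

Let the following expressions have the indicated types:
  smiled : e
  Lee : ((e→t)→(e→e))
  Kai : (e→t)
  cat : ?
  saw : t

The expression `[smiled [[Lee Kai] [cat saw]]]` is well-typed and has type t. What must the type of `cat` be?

(t→((e→e)→(e→t)))

[smiled [[Lee Kai] [cat saw]]] is required to be t. smiled : e cannot yield t as functor, so [[Lee Kai] [cat saw]] : (e→t).
[[Lee Kai] [cat saw]] is required to be (e→t). [Lee Kai] : (e→e) cannot yield (e→t) as functor, so [cat saw] : ((e→e)→(e→t)).
[cat saw] is required to be ((e→e)→(e→t)). saw : t cannot yield ((e→e)→(e→t)) as functor, so cat : (t→((e→e)→(e→t))).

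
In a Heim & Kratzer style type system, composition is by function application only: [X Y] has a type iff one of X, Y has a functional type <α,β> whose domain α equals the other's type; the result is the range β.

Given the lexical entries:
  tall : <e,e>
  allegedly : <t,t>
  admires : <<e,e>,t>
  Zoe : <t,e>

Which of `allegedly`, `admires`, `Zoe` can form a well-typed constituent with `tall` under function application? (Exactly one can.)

allegedly : <t,t> — no; tall wants e, and allegedly wants t.
admires — combines: admires : <<e,e>,t> takes tall : <e,e> as argument, giving t.
Zoe : <t,e> — no; tall wants e, and Zoe wants t.

admires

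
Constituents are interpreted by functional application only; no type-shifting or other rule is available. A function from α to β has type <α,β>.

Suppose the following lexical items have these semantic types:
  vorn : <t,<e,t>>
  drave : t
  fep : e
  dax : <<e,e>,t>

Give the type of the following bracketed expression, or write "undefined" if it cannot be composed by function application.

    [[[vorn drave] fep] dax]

undefined

[vorn drave]: <t,<e,t>> applied to t yields <e,t>.
[[vorn drave] fep]: <e,t> applied to e yields t.
[[[vorn drave] fep] dax]: t with <<e,e>,t> — neither is a function whose domain matches the other; composition fails here.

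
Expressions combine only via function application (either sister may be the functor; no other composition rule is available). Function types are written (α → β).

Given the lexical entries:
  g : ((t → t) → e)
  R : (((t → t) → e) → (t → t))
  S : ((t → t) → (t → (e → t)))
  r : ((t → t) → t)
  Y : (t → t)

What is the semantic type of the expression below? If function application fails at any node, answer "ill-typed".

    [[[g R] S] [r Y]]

(e → t)

[g R] — R of type (((t → t) → e) → (t → t)) combines with g of type ((t → t) → e): type (t → t).
[[g R] S] — S of type ((t → t) → (t → (e → t))) combines with [g R] of type (t → t): type (t → (e → t)).
[r Y] — r of type ((t → t) → t) combines with Y of type (t → t): type t.
[[[g R] S] [r Y]] — [[g R] S] of type (t → (e → t)) combines with [r Y] of type t: type (e → t).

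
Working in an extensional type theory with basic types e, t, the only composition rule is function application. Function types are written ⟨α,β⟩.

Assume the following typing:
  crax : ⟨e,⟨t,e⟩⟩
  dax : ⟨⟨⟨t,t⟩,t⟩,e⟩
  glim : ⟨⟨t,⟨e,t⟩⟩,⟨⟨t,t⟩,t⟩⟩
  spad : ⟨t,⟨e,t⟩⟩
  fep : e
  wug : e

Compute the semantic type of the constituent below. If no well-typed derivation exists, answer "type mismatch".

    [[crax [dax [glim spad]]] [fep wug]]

type mismatch

[glim spad]: ⟨⟨t,⟨e,t⟩⟩,⟨⟨t,t⟩,t⟩⟩ applied to ⟨t,⟨e,t⟩⟩ yields ⟨⟨t,t⟩,t⟩.
[dax [glim spad]]: ⟨⟨⟨t,t⟩,t⟩,e⟩ applied to ⟨⟨t,t⟩,t⟩ yields e.
[crax [dax [glim spad]]]: ⟨e,⟨t,e⟩⟩ applied to e yields ⟨t,e⟩.
At [fep wug]: neither e nor e can take the other as argument; the node is ill-typed.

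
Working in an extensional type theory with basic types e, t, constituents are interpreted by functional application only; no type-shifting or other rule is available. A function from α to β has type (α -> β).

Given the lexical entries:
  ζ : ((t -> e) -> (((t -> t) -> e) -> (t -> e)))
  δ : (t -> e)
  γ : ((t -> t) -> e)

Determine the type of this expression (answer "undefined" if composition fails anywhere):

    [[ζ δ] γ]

(t -> e)

[ζ δ]: ((t -> e) -> (((t -> t) -> e) -> (t -> e))) applied to (t -> e) yields (((t -> t) -> e) -> (t -> e)).
[[ζ δ] γ]: (((t -> t) -> e) -> (t -> e)) applied to ((t -> t) -> e) yields (t -> e).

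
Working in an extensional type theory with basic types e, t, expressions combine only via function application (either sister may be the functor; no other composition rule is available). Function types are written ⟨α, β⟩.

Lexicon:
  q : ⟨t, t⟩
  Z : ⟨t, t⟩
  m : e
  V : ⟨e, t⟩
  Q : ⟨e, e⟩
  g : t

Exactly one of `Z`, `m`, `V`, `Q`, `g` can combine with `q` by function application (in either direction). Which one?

Z : ⟨t, t⟩ — neither side's domain matches the other.
m : e — neither side's domain matches the other.
V : ⟨e, t⟩ — neither side's domain matches the other.
Q : ⟨e, e⟩ — neither side's domain matches the other.
g — combines: q : ⟨t, t⟩ takes g : t as argument, giving t.

g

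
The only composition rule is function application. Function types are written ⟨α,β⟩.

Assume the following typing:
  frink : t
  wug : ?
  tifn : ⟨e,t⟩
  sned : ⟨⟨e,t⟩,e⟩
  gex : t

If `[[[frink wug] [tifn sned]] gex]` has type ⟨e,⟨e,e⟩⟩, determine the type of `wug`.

⟨t,⟨e,⟨t,⟨e,⟨e,e⟩⟩⟩⟩⟩

[[[frink wug] [tifn sned]] gex] is required to be ⟨e,⟨e,e⟩⟩. gex : t cannot yield ⟨e,⟨e,e⟩⟩ as functor, so [[frink wug] [tifn sned]] : ⟨t,⟨e,⟨e,e⟩⟩⟩.
[[frink wug] [tifn sned]] is required to be ⟨t,⟨e,⟨e,e⟩⟩⟩. [tifn sned] : e cannot yield ⟨t,⟨e,⟨e,e⟩⟩⟩ as functor, so [frink wug] : ⟨e,⟨t,⟨e,⟨e,e⟩⟩⟩⟩.
[frink wug] is required to be ⟨e,⟨t,⟨e,⟨e,e⟩⟩⟩⟩. frink : t cannot yield ⟨e,⟨t,⟨e,⟨e,e⟩⟩⟩⟩ as functor, so wug : ⟨t,⟨e,⟨t,⟨e,⟨e,e⟩⟩⟩⟩⟩.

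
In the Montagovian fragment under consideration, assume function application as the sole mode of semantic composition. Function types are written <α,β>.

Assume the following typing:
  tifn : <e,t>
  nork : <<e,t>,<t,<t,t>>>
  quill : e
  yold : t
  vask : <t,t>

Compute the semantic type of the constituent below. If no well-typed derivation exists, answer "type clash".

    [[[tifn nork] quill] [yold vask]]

type clash

[tifn nork] — nork of type <<e,t>,<t,<t,t>>> combines with tifn of type <e,t>: type <t,<t,t>>.
[[tifn nork] quill]: <t,<t,t>> and e cannot combine by function application — type clash.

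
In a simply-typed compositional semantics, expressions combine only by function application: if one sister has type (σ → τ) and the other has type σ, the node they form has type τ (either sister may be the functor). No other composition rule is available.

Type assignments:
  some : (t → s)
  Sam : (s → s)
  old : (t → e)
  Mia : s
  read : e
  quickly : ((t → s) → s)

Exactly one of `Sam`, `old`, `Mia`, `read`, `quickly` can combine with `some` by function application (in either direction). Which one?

quickly

Sam : (s → s) — neither side's domain matches the other.
old : (t → e) — neither side's domain matches the other.
Mia : s — neither side's domain matches the other.
read : e — neither side's domain matches the other.
quickly — combines: quickly : ((t → s) → s) takes some : (t → s) as argument, giving s.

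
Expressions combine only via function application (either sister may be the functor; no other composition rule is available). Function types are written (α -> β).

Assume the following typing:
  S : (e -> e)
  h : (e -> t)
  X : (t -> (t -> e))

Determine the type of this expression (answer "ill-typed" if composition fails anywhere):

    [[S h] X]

ill-typed

[S h]: (e -> e) with (e -> t) — neither is a function whose domain matches the other; composition fails here.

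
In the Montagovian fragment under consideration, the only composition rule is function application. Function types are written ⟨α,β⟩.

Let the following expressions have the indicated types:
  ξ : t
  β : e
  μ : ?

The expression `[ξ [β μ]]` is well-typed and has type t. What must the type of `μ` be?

⟨e,⟨t,t⟩⟩

[ξ [β μ]] must have type t. The sister ξ has type t; that is not a function onto t, so [β μ] must be the functor, of type ⟨t,t⟩.
[β μ] must have type ⟨t,t⟩. The sister β has type e; that is not a function onto ⟨t,t⟩, so μ must be the functor, of type ⟨e,⟨t,t⟩⟩.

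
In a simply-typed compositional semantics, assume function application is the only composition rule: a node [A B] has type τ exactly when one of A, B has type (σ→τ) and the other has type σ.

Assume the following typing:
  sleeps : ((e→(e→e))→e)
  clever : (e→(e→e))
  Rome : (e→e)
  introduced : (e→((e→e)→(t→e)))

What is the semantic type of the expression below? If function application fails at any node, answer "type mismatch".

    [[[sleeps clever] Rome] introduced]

((e→e)→(t→e))

[sleeps clever] — sleeps of type ((e→(e→e))→e) combines with clever of type (e→(e→e)): type e.
[[sleeps clever] Rome] — Rome of type (e→e) combines with [sleeps clever] of type e: type e.
[[[sleeps clever] Rome] introduced] — introduced of type (e→((e→e)→(t→e))) combines with [[sleeps clever] Rome] of type e: type ((e→e)→(t→e)).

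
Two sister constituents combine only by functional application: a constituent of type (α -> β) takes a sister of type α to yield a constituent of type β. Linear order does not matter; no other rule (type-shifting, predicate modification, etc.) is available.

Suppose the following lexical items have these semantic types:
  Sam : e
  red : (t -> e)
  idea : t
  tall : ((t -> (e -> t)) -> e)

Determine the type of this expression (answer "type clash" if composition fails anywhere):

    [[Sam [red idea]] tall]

[red idea] — red of type (t -> e) combines with idea of type t: type e.
[Sam [red idea]]: e with e — neither is a function whose domain matches the other; composition fails here.

type clash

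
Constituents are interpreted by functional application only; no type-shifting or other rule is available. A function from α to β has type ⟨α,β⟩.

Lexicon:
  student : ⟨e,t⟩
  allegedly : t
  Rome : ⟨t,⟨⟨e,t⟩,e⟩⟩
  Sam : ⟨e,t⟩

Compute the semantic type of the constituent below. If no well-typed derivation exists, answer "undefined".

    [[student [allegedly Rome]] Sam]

[allegedly Rome] — Rome of type ⟨t,⟨⟨e,t⟩,e⟩⟩ combines with allegedly of type t: type ⟨⟨e,t⟩,e⟩.
[student [allegedly Rome]] — [allegedly Rome] of type ⟨⟨e,t⟩,e⟩ combines with student of type ⟨e,t⟩: type e.
[[student [allegedly Rome]] Sam] — Sam of type ⟨e,t⟩ combines with [student [allegedly Rome]] of type e: type t.

t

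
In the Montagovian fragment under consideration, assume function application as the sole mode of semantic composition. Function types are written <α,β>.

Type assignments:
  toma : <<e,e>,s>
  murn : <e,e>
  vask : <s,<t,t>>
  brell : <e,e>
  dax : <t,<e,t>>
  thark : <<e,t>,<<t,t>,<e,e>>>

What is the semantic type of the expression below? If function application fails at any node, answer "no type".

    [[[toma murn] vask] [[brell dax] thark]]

no type

[toma murn] — toma of type <<e,e>,s> combines with murn of type <e,e>: type s.
[[toma murn] vask] — vask of type <s,<t,t>> combines with [toma murn] of type s: type <t,t>.
At [brell dax]: neither <e,e> nor <t,<e,t>> can take the other as argument; the node is ill-typed.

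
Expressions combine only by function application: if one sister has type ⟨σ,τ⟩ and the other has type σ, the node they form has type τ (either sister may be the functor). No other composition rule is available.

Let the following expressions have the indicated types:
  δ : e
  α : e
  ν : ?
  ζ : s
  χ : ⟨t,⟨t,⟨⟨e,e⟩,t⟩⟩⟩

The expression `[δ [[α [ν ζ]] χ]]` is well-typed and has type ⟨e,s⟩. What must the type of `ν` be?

⟨s,⟨e,⟨⟨t,⟨t,⟨⟨e,e⟩,t⟩⟩⟩,⟨e,⟨e,s⟩⟩⟩⟩⟩

At [δ [[α [ν ζ]] χ]] (required: ⟨e,s⟩): δ is e, which is not a function with range ⟨e,s⟩; hence [[α [ν ζ]] χ] is the functor — type ⟨e,⟨e,s⟩⟩.
At [[α [ν ζ]] χ] (required: ⟨e,⟨e,s⟩⟩): χ is ⟨t,⟨t,⟨⟨e,e⟩,t⟩⟩⟩, which is not a function with range ⟨e,⟨e,s⟩⟩; hence [α [ν ζ]] is the functor — type ⟨⟨t,⟨t,⟨⟨e,e⟩,t⟩⟩⟩,⟨e,⟨e,s⟩⟩⟩.
At [α [ν ζ]] (required: ⟨⟨t,⟨t,⟨⟨e,e⟩,t⟩⟩⟩,⟨e,⟨e,s⟩⟩⟩): α is e, which is not a function with range ⟨⟨t,⟨t,⟨⟨e,e⟩,t⟩⟩⟩,⟨e,⟨e,s⟩⟩⟩; hence [ν ζ] is the functor — type ⟨e,⟨⟨t,⟨t,⟨⟨e,e⟩,t⟩⟩⟩,⟨e,⟨e,s⟩⟩⟩⟩.
At [ν ζ] (required: ⟨e,⟨⟨t,⟨t,⟨⟨e,e⟩,t⟩⟩⟩,⟨e,⟨e,s⟩⟩⟩⟩): ζ is s, which is not a function with range ⟨e,⟨⟨t,⟨t,⟨⟨e,e⟩,t⟩⟩⟩,⟨e,⟨e,s⟩⟩⟩⟩; hence ν is the functor — type ⟨s,⟨e,⟨⟨t,⟨t,⟨⟨e,e⟩,t⟩⟩⟩,⟨e,⟨e,s⟩⟩⟩⟩⟩.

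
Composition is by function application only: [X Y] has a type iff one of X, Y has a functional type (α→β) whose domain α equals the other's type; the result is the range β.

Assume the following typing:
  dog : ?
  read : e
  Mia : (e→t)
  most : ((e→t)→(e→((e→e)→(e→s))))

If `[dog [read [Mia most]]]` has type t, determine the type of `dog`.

[dog [read [Mia most]]] must have type t. The sister [read [Mia most]] has type ((e→e)→(e→s)); that is not a function onto t, so dog must be the functor, of type (((e→e)→(e→s))→t).

(((e→e)→(e→s))→t)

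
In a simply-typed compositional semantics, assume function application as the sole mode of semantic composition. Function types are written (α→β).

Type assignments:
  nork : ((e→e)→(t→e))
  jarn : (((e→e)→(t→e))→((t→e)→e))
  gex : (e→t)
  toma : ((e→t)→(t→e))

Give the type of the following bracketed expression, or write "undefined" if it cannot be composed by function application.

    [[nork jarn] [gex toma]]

[nork jarn]: functor jarn : (((e→e)→(t→e))→((t→e)→e)), argument nork : ((e→e)→(t→e)); result ((t→e)→e).
[gex toma]: functor toma : ((e→t)→(t→e)), argument gex : (e→t); result (t→e).
[[nork jarn] [gex toma]]: functor [nork jarn] : ((t→e)→e), argument [gex toma] : (t→e); result e.

e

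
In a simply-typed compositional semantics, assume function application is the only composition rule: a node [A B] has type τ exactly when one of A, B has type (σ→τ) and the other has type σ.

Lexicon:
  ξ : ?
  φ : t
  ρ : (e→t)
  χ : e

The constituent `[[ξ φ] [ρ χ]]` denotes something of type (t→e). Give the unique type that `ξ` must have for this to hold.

(t→(t→(t→e)))

At [[ξ φ] [ρ χ]] (required: (t→e)): [ρ χ] is t, which is not a function with range (t→e); hence [ξ φ] is the functor — type (t→(t→e)).
At [ξ φ] (required: (t→(t→e))): φ is t, which is not a function with range (t→(t→e)); hence ξ is the functor — type (t→(t→(t→e))).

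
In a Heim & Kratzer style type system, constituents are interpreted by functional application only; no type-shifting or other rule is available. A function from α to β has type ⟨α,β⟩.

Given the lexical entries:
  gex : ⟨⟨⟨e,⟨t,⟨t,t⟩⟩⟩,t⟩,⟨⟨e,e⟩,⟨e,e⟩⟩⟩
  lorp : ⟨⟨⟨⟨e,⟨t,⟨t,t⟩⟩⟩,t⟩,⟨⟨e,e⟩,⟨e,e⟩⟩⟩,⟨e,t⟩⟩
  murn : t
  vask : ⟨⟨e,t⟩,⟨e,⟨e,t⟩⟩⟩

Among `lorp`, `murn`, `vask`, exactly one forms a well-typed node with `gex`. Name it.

lorp — combines: lorp : ⟨⟨⟨⟨e,⟨t,⟨t,t⟩⟩⟩,t⟩,⟨⟨e,e⟩,⟨e,e⟩⟩⟩,⟨e,t⟩⟩ takes gex : ⟨⟨⟨e,⟨t,⟨t,t⟩⟩⟩,t⟩,⟨⟨e,e⟩,⟨e,e⟩⟩⟩ as argument, giving ⟨e,t⟩.
murn : t — no; gex wants ⟨⟨e,⟨t,⟨t,t⟩⟩⟩,t⟩, and murn wants nothing (atomic).
vask : ⟨⟨e,t⟩,⟨e,⟨e,t⟩⟩⟩ — no; gex wants ⟨⟨e,⟨t,⟨t,t⟩⟩⟩,t⟩, and vask wants ⟨e,t⟩.

lorp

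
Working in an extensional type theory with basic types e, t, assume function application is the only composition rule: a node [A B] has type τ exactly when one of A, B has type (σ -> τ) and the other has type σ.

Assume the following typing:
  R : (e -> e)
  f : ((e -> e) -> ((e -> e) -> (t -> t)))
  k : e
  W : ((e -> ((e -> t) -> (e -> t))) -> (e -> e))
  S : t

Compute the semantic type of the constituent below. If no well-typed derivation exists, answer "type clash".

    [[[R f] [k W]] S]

type clash

At [R f], f : ((e -> e) -> ((e -> e) -> (t -> t))) takes R : (e -> e), giving ((e -> e) -> (t -> t)).
[k W]: e with ((e -> ((e -> t) -> (e -> t))) -> (e -> e)) — neither is a function whose domain matches the other; composition fails here.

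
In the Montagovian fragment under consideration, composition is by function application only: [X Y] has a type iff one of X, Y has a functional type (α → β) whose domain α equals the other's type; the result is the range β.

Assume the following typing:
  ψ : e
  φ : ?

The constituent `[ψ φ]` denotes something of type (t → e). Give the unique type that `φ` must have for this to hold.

(e → (t → e))

[ψ φ] must have type (t → e). The sister ψ has type e; that is not a function onto (t → e), so φ must be the functor, of type (e → (t → e)).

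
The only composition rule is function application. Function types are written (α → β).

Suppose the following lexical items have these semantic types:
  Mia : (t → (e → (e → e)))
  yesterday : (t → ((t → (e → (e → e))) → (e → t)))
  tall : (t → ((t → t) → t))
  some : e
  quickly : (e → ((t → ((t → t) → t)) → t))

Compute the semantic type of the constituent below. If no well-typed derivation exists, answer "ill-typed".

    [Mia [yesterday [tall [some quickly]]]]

(e → t)

At [some quickly], quickly : (e → ((t → ((t → t) → t)) → t)) takes some : e, giving ((t → ((t → t) → t)) → t).
At [tall [some quickly]], [some quickly] : ((t → ((t → t) → t)) → t) takes tall : (t → ((t → t) → t)), giving t.
At [yesterday [tall [some quickly]]], yesterday : (t → ((t → (e → (e → e))) → (e → t))) takes [tall [some quickly]] : t, giving ((t → (e → (e → e))) → (e → t)).
At [Mia [yesterday [tall [some quickly]]]], [yesterday [tall [some quickly]]] : ((t → (e → (e → e))) → (e → t)) takes Mia : (t → (e → (e → e))), giving (e → t).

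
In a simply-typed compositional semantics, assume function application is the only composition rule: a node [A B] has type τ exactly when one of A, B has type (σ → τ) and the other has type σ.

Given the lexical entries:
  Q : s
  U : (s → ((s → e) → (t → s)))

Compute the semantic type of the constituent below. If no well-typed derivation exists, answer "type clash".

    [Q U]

[Q U]: (s → ((s → e) → (t → s))) applied to s yields ((s → e) → (t → s)).

((s → e) → (t → s))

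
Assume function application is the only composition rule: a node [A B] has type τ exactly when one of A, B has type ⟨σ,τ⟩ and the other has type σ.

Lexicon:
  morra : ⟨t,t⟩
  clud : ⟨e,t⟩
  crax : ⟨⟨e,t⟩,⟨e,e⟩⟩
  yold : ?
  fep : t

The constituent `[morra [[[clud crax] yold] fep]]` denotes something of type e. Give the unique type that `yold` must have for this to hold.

⟨⟨e,e⟩,⟨t,⟨⟨t,t⟩,e⟩⟩⟩

At [morra [[[clud crax] yold] fep]] (required: e): morra is ⟨t,t⟩, which is not a function with range e; hence [[[clud crax] yold] fep] is the functor — type ⟨⟨t,t⟩,e⟩.
At [[[clud crax] yold] fep] (required: ⟨⟨t,t⟩,e⟩): fep is t, which is not a function with range ⟨⟨t,t⟩,e⟩; hence [[clud crax] yold] is the functor — type ⟨t,⟨⟨t,t⟩,e⟩⟩.
At [[clud crax] yold] (required: ⟨t,⟨⟨t,t⟩,e⟩⟩): [clud crax] is ⟨e,e⟩, which is not a function with range ⟨t,⟨⟨t,t⟩,e⟩⟩; hence yold is the functor — type ⟨⟨e,e⟩,⟨t,⟨⟨t,t⟩,e⟩⟩⟩.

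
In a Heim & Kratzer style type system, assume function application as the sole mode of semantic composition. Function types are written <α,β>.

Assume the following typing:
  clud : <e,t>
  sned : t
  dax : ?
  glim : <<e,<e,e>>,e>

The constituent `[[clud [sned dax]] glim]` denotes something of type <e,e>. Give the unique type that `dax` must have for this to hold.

[[clud [sned dax]] glim] must have type <e,e>. The sister glim has type <<e,<e,e>>,e>; that is not a function onto <e,e>, so [clud [sned dax]] must be the functor, of type <<<e,<e,e>>,e>,<e,e>>.
[clud [sned dax]] must have type <<<e,<e,e>>,e>,<e,e>>. The sister clud has type <e,t>; that is not a function onto <<<e,<e,e>>,e>,<e,e>>, so [sned dax] must be the functor, of type <<e,t>,<<<e,<e,e>>,e>,<e,e>>>.
[sned dax] must have type <<e,t>,<<<e,<e,e>>,e>,<e,e>>>. The sister sned has type t; that is not a function onto <<e,t>,<<<e,<e,e>>,e>,<e,e>>>, so dax must be the functor, of type <t,<<e,t>,<<<e,<e,e>>,e>,<e,e>>>>.

<t,<<e,t>,<<<e,<e,e>>,e>,<e,e>>>>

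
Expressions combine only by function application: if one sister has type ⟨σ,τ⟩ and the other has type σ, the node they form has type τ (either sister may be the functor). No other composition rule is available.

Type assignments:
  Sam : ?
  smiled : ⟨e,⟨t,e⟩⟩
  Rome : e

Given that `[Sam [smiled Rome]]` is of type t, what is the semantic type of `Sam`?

⟨⟨t,e⟩,t⟩

At [Sam [smiled Rome]] (required: t): [smiled Rome] is ⟨t,e⟩, which is not a function with range t; hence Sam is the functor — type ⟨⟨t,e⟩,t⟩.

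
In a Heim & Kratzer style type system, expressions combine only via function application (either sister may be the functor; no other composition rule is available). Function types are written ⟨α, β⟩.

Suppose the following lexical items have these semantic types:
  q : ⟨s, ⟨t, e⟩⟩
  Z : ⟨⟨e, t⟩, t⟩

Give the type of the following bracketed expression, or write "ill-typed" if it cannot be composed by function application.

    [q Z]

ill-typed

[q Z]: ⟨s, ⟨t, e⟩⟩ and ⟨⟨e, t⟩, t⟩ cannot combine by function application — type clash.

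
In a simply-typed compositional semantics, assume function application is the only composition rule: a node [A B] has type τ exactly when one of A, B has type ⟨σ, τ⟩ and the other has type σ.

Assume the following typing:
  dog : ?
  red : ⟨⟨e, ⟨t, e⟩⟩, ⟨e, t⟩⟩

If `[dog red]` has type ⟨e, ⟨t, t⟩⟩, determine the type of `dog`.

For [dog red] to have type ⟨e, ⟨t, t⟩⟩ with red of type ⟨⟨e, ⟨t, e⟩⟩, ⟨e, t⟩⟩, dog must be the function: dog : ⟨⟨⟨e, ⟨t, e⟩⟩, ⟨e, t⟩⟩, ⟨e, ⟨t, t⟩⟩⟩.

⟨⟨⟨e, ⟨t, e⟩⟩, ⟨e, t⟩⟩, ⟨e, ⟨t, t⟩⟩⟩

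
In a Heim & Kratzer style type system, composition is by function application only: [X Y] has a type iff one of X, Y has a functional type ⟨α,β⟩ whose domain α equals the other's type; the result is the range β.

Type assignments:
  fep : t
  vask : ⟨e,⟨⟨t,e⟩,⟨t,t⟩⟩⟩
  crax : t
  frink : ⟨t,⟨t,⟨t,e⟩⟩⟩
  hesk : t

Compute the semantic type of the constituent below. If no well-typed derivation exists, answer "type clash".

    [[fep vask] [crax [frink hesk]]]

[fep vask]: t and ⟨e,⟨⟨t,e⟩,⟨t,t⟩⟩⟩ cannot combine by function application — type clash.

type clash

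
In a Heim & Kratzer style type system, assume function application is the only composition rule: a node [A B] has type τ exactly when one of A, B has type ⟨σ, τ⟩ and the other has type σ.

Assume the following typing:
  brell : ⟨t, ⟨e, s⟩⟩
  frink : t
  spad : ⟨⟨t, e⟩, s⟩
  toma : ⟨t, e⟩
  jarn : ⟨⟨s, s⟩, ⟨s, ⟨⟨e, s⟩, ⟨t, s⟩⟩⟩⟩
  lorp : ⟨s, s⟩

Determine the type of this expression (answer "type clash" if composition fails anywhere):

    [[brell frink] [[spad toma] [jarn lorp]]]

⟨t, s⟩

[brell frink]: brell is ⟨t, ⟨e, s⟩⟩, frink is t; result ⟨e, s⟩.
[spad toma]: spad is ⟨⟨t, e⟩, s⟩, toma is ⟨t, e⟩; result s.
[jarn lorp]: jarn is ⟨⟨s, s⟩, ⟨s, ⟨⟨e, s⟩, ⟨t, s⟩⟩⟩⟩, lorp is ⟨s, s⟩; result ⟨s, ⟨⟨e, s⟩, ⟨t, s⟩⟩⟩.
[[spad toma] [jarn lorp]]: [jarn lorp] is ⟨s, ⟨⟨e, s⟩, ⟨t, s⟩⟩⟩, [spad toma] is s; result ⟨⟨e, s⟩, ⟨t, s⟩⟩.
[[brell frink] [[spad toma] [jarn lorp]]]: [[spad toma] [jarn lorp]] is ⟨⟨e, s⟩, ⟨t, s⟩⟩, [brell frink] is ⟨e, s⟩; result ⟨t, s⟩.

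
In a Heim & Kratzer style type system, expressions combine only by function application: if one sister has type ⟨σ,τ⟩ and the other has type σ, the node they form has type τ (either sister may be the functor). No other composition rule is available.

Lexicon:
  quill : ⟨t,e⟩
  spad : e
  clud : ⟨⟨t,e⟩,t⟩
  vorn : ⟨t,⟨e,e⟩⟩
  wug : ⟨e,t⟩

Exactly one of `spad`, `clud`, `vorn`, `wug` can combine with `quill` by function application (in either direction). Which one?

spad : e — neither side's domain matches the other.
clud — combines: clud : ⟨⟨t,e⟩,t⟩ takes quill : ⟨t,e⟩ as argument, giving t.
vorn : ⟨t,⟨e,e⟩⟩ — neither side's domain matches the other.
wug : ⟨e,t⟩ — neither side's domain matches the other.

clud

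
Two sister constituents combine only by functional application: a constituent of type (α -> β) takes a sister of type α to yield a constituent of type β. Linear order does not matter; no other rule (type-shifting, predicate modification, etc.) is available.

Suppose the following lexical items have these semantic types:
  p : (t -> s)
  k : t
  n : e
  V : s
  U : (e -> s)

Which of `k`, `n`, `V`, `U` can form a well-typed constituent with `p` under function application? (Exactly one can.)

k

k — combines: p : (t -> s) takes k : t as argument, giving s.
n : e — neither side's domain matches the other.
V : s — neither side's domain matches the other.
U : (e -> s) — neither side's domain matches the other.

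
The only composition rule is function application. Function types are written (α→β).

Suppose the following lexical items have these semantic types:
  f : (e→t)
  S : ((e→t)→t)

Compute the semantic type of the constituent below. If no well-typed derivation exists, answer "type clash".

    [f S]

[f S]: S is ((e→t)→t), f is (e→t); result t.

t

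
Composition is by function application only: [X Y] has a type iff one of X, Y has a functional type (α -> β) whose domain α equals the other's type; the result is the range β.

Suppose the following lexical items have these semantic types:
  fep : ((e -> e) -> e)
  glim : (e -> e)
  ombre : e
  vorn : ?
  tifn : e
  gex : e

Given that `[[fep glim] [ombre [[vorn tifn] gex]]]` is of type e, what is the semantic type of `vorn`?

[[fep glim] [ombre [[vorn tifn] gex]]] must have type e. The sister [fep glim] has type e; that is not a function onto e, so [ombre [[vorn tifn] gex]] must be the functor, of type (e -> e).
[ombre [[vorn tifn] gex]] must have type (e -> e). The sister ombre has type e; that is not a function onto (e -> e), so [[vorn tifn] gex] must be the functor, of type (e -> (e -> e)).
[[vorn tifn] gex] must have type (e -> (e -> e)). The sister gex has type e; that is not a function onto (e -> (e -> e)), so [vorn tifn] must be the functor, of type (e -> (e -> (e -> e))).
[vorn tifn] must have type (e -> (e -> (e -> e))). The sister tifn has type e; that is not a function onto (e -> (e -> (e -> e))), so vorn must be the functor, of type (e -> (e -> (e -> (e -> e)))).

(e -> (e -> (e -> (e -> e))))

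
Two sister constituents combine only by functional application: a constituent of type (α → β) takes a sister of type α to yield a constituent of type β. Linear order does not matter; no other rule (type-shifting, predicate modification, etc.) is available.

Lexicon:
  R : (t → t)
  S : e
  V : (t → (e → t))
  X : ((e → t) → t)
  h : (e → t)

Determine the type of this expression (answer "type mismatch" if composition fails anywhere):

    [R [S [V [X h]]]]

t

[X h]: X is ((e → t) → t), h is (e → t); result t.
[V [X h]]: V is (t → (e → t)), [X h] is t; result (e → t).
[S [V [X h]]]: [V [X h]] is (e → t), S is e; result t.
[R [S [V [X h]]]]: R is (t → t), [S [V [X h]]] is t; result t.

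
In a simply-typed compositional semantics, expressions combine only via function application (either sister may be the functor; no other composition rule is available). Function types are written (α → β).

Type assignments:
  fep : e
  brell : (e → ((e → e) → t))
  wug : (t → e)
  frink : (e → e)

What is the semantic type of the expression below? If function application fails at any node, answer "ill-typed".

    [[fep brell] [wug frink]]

[fep brell] — brell of type (e → ((e → e) → t)) combines with fep of type e: type ((e → e) → t).
At [wug frink]: neither (t → e) nor (e → e) can take the other as argument; the node is ill-typed.

ill-typed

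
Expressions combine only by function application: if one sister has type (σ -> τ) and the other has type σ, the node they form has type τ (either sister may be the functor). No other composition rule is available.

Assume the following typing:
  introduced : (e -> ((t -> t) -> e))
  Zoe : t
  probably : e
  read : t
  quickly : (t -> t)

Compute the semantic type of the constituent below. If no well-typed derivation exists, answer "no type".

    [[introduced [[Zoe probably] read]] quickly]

no type

At [Zoe probably]: neither t nor e can take the other as argument; the node is ill-typed.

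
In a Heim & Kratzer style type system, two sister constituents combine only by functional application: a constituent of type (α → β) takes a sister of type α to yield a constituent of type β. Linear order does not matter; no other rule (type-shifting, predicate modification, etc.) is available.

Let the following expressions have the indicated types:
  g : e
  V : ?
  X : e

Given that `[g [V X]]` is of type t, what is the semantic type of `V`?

[g [V X]] must have type t. The sister g has type e; that is not a function onto t, so [V X] must be the functor, of type (e → t).
[V X] must have type (e → t). The sister X has type e; that is not a function onto (e → t), so V must be the functor, of type (e → (e → t)).

(e → (e → t))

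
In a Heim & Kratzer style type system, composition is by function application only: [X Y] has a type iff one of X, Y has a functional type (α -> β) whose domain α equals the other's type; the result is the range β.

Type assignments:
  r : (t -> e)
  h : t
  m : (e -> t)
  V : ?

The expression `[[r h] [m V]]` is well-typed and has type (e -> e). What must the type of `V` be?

((e -> t) -> (e -> (e -> e)))

[[r h] [m V]] must have type (e -> e). The sister [r h] has type e; that is not a function onto (e -> e), so [m V] must be the functor, of type (e -> (e -> e)).
[m V] must have type (e -> (e -> e)). The sister m has type (e -> t); that is not a function onto (e -> (e -> e)), so V must be the functor, of type ((e -> t) -> (e -> (e -> e))).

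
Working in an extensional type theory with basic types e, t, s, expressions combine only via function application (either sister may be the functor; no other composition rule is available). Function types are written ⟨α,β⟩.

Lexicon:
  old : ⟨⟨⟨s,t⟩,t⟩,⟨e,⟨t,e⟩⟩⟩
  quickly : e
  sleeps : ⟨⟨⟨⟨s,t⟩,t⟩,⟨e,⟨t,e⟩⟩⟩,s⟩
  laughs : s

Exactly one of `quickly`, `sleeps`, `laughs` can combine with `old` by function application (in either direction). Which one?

quickly : e — neither side's domain matches the other.
sleeps — combines: sleeps : ⟨⟨⟨⟨s,t⟩,t⟩,⟨e,⟨t,e⟩⟩⟩,s⟩ takes old : ⟨⟨⟨s,t⟩,t⟩,⟨e,⟨t,e⟩⟩⟩ as argument, giving s.
laughs : s — neither side's domain matches the other.

sleeps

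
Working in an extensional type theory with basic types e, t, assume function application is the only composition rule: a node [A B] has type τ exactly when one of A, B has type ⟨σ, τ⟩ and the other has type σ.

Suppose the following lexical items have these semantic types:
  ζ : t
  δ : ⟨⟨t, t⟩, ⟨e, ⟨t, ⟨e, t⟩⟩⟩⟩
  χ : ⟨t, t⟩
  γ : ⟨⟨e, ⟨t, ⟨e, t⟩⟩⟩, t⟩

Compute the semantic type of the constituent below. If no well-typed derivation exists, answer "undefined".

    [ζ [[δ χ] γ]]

undefined

[δ χ]: functor δ : ⟨⟨t, t⟩, ⟨e, ⟨t, ⟨e, t⟩⟩⟩⟩, argument χ : ⟨t, t⟩; result ⟨e, ⟨t, ⟨e, t⟩⟩⟩.
[[δ χ] γ]: functor γ : ⟨⟨e, ⟨t, ⟨e, t⟩⟩⟩, t⟩, argument [δ χ] : ⟨e, ⟨t, ⟨e, t⟩⟩⟩; result t.
[ζ [[δ χ] γ]]: t and t cannot combine by function application — type clash.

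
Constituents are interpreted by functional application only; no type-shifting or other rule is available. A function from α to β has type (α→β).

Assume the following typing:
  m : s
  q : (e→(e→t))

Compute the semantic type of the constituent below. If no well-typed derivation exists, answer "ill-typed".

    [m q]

ill-typed

[m q]: s and (e→(e→t)) cannot combine by function application — type clash.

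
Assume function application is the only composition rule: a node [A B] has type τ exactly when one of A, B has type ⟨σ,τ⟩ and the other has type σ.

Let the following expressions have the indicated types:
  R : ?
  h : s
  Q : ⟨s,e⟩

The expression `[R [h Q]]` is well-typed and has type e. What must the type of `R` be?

⟨e,e⟩

For [R [h Q]] to have type e with [h Q] of type e, R must be the function: R : ⟨e,e⟩.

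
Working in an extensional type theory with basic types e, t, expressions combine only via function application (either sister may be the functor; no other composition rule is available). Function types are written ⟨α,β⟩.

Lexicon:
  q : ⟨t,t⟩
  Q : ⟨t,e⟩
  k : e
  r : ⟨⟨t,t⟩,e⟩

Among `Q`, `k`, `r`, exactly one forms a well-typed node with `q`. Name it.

Q : ⟨t,e⟩ — neither side's domain matches the other.
k : e — neither side's domain matches the other.
r — combines: r : ⟨⟨t,t⟩,e⟩ takes q : ⟨t,t⟩ as argument, giving e.

r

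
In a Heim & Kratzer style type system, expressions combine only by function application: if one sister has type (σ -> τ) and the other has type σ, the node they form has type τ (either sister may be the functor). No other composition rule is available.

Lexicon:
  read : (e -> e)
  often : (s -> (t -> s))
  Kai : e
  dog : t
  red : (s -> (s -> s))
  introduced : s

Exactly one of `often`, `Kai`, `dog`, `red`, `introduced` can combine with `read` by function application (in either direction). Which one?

Kai

often : (s -> (t -> s)) — neither side's domain matches the other.
Kai — combines: read : (e -> e) takes Kai : e as argument, giving e.
dog : t — neither side's domain matches the other.
red : (s -> (s -> s)) — neither side's domain matches the other.
introduced : s — neither side's domain matches the other.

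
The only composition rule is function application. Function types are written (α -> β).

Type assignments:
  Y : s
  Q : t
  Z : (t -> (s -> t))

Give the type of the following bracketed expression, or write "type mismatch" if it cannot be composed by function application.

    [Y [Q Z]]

[Q Z]: Z is (t -> (s -> t)), Q is t; result (s -> t).
[Y [Q Z]]: [Q Z] is (s -> t), Y is s; result t.

t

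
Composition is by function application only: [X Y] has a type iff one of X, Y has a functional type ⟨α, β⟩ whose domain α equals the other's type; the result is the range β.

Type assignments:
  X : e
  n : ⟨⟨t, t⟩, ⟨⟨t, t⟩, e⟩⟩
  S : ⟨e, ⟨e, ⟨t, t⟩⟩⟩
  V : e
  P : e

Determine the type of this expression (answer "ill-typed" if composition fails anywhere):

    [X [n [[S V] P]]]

ill-typed

At [S V], S : ⟨e, ⟨e, ⟨t, t⟩⟩⟩ takes V : e, giving ⟨e, ⟨t, t⟩⟩.
At [[S V] P], [S V] : ⟨e, ⟨t, t⟩⟩ takes P : e, giving ⟨t, t⟩.
At [n [[S V] P]], n : ⟨⟨t, t⟩, ⟨⟨t, t⟩, e⟩⟩ takes [[S V] P] : ⟨t, t⟩, giving ⟨⟨t, t⟩, e⟩.
At [X [n [[S V] P]]]: neither e nor ⟨⟨t, t⟩, e⟩ can take the other as argument; the node is ill-typed.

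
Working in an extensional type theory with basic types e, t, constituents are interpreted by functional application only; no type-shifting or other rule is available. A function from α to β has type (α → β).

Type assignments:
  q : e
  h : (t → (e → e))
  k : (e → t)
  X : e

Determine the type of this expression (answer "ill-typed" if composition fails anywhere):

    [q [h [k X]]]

At [k X], k : (e → t) takes X : e, giving t.
At [h [k X]], h : (t → (e → e)) takes [k X] : t, giving (e → e).
At [q [h [k X]]], [h [k X]] : (e → e) takes q : e, giving e.

e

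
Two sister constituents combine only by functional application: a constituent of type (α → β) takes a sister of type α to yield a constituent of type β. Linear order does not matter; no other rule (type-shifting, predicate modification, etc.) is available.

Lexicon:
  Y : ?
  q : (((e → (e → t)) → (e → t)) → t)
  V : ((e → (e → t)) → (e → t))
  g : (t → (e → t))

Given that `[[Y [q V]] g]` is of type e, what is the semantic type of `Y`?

At [[Y [q V]] g] (required: e): g is (t → (e → t)), which is not a function with range e; hence [Y [q V]] is the functor — type ((t → (e → t)) → e).
At [Y [q V]] (required: ((t → (e → t)) → e)): [q V] is t, which is not a function with range ((t → (e → t)) → e); hence Y is the functor — type (t → ((t → (e → t)) → e)).

(t → ((t → (e → t)) → e))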